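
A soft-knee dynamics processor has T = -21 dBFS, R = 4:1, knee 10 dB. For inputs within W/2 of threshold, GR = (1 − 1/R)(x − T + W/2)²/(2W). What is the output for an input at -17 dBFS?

x − T + W/2 = -17 − (-21) + 5 = 9.
GR = (1 − 1/4) × 9² / 20 = 0.75 × 81 / 20 = 3.0375 dB.
Output = -17 − 3.0375 = -20.0375 dBFS.

-20.0375 dBFS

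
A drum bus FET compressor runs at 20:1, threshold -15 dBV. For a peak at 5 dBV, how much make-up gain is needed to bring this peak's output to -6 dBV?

Overshoot 20 dB → 20/20 = 1 dB after compression, so the compressed level is -15 + 1 = -14 dBV.
Make-up = target − compressed = -6 − (-14) = 8 dB.

8 dB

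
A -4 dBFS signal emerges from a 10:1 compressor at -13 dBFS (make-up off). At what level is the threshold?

Gain reduction = -4 − (-13) = 9 dB; output overshoot = GR / (R − 1) = 9 / 9 = 1 dB.
Threshold = output − output overshoot = -13 − 1 = -14 dBFS.

-14 dBFS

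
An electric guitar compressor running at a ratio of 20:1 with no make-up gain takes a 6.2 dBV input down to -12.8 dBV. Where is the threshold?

-13.8 dBV

Let T be the threshold. Output overshoot = (input overshoot)/R, so -12.8 − T = (6.2 − T)/20.
20·(-12.8 − T) = 6.2 − T → 19·T = -256 − 6.2 = -262.2.
T = -262.2/19 = -13.8 dBV.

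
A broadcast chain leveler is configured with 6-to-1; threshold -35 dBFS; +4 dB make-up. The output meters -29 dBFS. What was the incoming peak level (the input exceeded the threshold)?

Before make-up, the level was -29 − 4 = -33 dBFS.
Post-compression overshoot = -33 − (-35) = 2 dB.
Input overshoot = R × output overshoot = 12 dB → input = -35 + 12 = -23 dBFS.

-23 dBFS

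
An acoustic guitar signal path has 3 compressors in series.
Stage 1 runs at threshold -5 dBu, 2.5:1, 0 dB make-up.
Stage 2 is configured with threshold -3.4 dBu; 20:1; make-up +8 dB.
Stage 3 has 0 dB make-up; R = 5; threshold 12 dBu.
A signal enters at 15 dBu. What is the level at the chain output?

Stage 1: 20 dB above -5 dBu, reduced 2.5:1 to 8 dB above → 3 dBu.
Stage 2: 6.4 dB above -3.4 dBu, reduced 20:1 to 0.32 dB above → -3.08 dBu; +8 dB make-up → 4.92 dBu.
Stage 3: 4.92 dBu ≤ 12 dBu, so stage 3 doesn't engage; output 4.92 dBu.

4.92 dBu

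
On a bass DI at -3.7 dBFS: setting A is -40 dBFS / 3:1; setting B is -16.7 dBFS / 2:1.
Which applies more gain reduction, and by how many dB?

A: GR = 36.3 − 36.3/3 = 24.2 dB.
B: GR = 13 − 13/2 = 6.5 dB.
A applies 17.7 dB more gain reduction.

A, by 17.7 dB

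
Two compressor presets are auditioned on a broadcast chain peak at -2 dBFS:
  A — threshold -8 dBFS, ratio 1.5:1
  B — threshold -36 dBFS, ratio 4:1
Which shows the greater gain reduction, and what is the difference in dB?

A: 6 dB over, compressed to 4 dB over, so 2 dB of GR.
B: 34 dB over, compressed to 8.5 dB over, so 25.5 dB of GR.
Difference: 23.5 dB in favour of B.

B, by 23.5 dB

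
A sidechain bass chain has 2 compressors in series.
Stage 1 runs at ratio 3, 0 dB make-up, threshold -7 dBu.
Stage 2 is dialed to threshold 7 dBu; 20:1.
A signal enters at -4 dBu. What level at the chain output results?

-6 dBu

Stage 1: -4 dBu is 3 dB over -7 dBu; at 3:1 that becomes 1 dB over, giving -6 dBu.
Stage 2: -6 dBu is at or below the 7 dBu threshold — no compression; output -6 dBu.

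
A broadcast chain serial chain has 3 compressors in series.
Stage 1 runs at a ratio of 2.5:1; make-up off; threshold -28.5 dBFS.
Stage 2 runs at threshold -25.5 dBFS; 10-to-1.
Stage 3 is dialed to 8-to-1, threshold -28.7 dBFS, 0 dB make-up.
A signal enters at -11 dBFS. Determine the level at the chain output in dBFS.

Stage 1: overshoot 17.5 dB → 17.5/2.5 = 7 dB → -21.5 dBFS.
Stage 2: -21.5 dBFS is 4 dB over -25.5 dBFS; at 10:1 that becomes 0.4 dB over, giving -25.1 dBFS.
Stage 3: 3.6 dB above -28.7 dBFS, reduced 8:1 to 0.45 dB above → -28.25 dBFS.

-28.25 dBFS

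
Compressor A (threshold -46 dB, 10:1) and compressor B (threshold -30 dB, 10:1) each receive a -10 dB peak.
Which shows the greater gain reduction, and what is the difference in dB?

A, by 14.4 dB

A: 36 dB over, compressed to 3.6 dB over, so 32.4 dB of GR.
B: 20 dB over, compressed to 2 dB over, so 18 dB of GR.
Difference: 14.4 dB in favour of A.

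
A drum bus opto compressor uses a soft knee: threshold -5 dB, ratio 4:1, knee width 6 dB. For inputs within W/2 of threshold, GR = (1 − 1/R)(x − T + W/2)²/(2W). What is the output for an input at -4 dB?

-5 dB

x − T + W/2 = -4 − (-5) + 3 = 4.
GR = (1 − 1/4) × 4² / 12 = 0.75 × 16 / 12 = 1 dB.
Output = -4 − 1 = -5 dB.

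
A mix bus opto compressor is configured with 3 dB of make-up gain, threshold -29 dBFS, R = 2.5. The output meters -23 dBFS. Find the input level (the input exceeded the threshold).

-21.5 dBFS

Before make-up, the level was -23 − 3 = -26 dBFS.
Post-compression overshoot = -26 − (-29) = 3 dB.
Before 2.5:1 compression the overshoot was 3 × 2.5 = 7.5 dB, so input = -29 + 7.5 = -21.5 dBFS.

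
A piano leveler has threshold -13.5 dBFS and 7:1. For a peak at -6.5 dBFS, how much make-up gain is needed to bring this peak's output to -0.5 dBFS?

12 dB

Without make-up, output = threshold + overshoot/7 = -13.5 + 1 = -12.5 dBFS.
Gap to target: 12 dB.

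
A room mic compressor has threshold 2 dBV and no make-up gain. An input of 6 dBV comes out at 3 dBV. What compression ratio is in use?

Input overshoot = 6 − 2 = 4 dB; output overshoot = 3 − 2 = 1 dB.
Ratio = 4 / 1 = 4.

4:1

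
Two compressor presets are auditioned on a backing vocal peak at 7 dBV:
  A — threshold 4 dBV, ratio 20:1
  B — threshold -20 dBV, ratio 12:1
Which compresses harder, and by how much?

A: 3 dB over, compressed to 0.15 dB over, so 2.85 dB of GR.
B: 27 dB over, compressed to 2.25 dB over, so 24.75 dB of GR.
Difference: 21.9 dB in favour of B.

B, by 21.9 dB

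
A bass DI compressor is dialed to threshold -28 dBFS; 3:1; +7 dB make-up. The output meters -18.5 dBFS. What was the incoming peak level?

-20.5 dBFS

Remove make-up: -18.5 − 7 = -25.5 dBFS.
That's 2.5 dB above the -28 dBFS threshold.
Undo the ratio: input overshoot = 2.5 × 3 = 7.5 dB, giving input = -20.5 dBFS.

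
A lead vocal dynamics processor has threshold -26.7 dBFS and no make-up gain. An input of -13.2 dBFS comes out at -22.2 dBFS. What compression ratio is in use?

3:1

Input overshoot = -13.2 − (-26.7) = 13.5 dB; output overshoot = -22.2 − (-26.7) = 4.5 dB.
Ratio = 13.5 / 4.5 = 3.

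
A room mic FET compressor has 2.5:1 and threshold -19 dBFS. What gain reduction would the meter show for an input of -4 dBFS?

The signal is 15 dB above threshold.
A 2.5:1 ratio leaves 6 dB of that excess.
Gain reduction = 15 − 6 = 9 dB.

9 dB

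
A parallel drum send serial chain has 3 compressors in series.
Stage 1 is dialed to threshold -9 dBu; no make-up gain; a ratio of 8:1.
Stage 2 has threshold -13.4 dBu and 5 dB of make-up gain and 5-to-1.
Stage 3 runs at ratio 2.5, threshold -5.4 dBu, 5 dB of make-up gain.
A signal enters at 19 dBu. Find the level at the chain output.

Stage 1: overshoot 28 dB → 28/8 = 3.5 dB → -5.5 dBu.
Stage 2: overshoot 7.9 dB → 7.9/5 = 1.58 dB → -11.82 dBu; +5 dB make-up → -6.82 dBu.
Stage 3: below threshold (-6.82 ≤ -5.4); passes unchanged; make-up brings it to -1.82 dBu.

-1.82 dBu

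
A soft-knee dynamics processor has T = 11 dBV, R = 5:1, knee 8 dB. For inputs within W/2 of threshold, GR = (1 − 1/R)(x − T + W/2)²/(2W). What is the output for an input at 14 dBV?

11.55 dBV

x − T + W/2 = 14 − 11 + 4 = 7.
GR = (1 − 1/5) × 7² / 16 = 0.8 × 49 / 16 = 2.45 dB.
Output = 14 − 2.45 = 11.55 dBV.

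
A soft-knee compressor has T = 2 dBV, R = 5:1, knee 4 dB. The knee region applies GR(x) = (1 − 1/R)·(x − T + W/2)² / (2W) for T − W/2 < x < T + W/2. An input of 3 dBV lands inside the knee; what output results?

2.1 dBV

x − T + W/2 = 3 − 2 + 2 = 3.
GR = (1 − 1/5) × 3² / 8 = 0.8 × 9 / 8 = 0.9 dB.
Output = 3 − 0.9 = 2.1 dBV.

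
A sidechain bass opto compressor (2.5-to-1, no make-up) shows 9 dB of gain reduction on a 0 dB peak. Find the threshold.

-15 dB

Input is 15 dB above T (since output overshoot × R = input overshoot: (-9 − T)·2.5 = 0 − T gives T = -15 dB).
Check: -15 + (0 − (-15))/2.5 = -15 + 6 = -9 dB. ✓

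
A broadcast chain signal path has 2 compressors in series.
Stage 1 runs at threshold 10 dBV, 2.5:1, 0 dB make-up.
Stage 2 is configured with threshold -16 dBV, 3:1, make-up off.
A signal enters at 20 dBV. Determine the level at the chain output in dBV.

Stage 1: overshoot 10 dB → 10/2.5 = 4 dB → 14 dBV.
Stage 2: overshoot 30 dB → 30/3 = 10 dB → -6 dBV.

-6 dBV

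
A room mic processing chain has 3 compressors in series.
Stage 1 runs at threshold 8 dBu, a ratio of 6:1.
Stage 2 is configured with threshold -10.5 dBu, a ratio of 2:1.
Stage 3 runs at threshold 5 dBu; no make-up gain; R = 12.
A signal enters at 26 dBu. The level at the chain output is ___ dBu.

0.25 dBu

Stage 1: 26 dBu is 18 dB over 8 dBu; at 6:1 that becomes 3 dB over, giving 11 dBu.
Stage 2: 11 dBu is 21.5 dB over -10.5 dBu; at 2:1 that becomes 10.75 dB over, giving 0.25 dBu.
Stage 3: 0.25 dBu ≤ 5 dBu, so stage 3 doesn't engage; output 0.25 dBu.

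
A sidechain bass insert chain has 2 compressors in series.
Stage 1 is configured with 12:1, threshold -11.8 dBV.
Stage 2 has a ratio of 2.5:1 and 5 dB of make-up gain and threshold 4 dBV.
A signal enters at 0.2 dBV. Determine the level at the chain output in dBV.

-5.8 dBV

Stage 1: 0.2 dBV is 12 dB over -11.8 dBV; at 12:1 that becomes 1 dB over, giving -10.8 dBV.
Stage 2: -10.8 dBV ≤ 4 dBV, so stage 2 doesn't engage; make-up brings it to -5.8 dBV.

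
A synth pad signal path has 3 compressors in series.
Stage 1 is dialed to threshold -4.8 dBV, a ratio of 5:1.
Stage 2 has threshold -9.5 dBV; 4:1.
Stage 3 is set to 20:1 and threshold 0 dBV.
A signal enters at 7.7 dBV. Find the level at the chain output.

-7.7 dBV

Stage 1: overshoot 12.5 dB → 12.5/5 = 2.5 dB → -2.3 dBV.
Stage 2: overshoot 7.2 dB → 7.2/4 = 1.8 dB → -7.7 dBV.
Stage 3: below threshold (-7.7 ≤ 0); passes unchanged; output -7.7 dBV.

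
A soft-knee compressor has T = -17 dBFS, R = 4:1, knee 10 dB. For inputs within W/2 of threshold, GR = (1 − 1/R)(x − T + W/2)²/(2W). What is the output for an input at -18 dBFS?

-18.6 dBFS

x − T + W/2 = -18 − (-17) + 5 = 4.
GR = (1 − 1/4) × 4² / 20 = 0.75 × 16 / 20 = 0.6 dB.
Output = -18 − 0.6 = -18.6 dBFS.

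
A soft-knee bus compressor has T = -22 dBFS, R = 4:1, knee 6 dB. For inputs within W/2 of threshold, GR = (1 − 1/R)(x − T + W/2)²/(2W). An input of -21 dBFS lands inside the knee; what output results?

-22 dBFS

x − T + W/2 = -21 − (-22) + 3 = 4.
GR = (1 − 1/4) × 4² / 12 = 0.75 × 16 / 12 = 1 dB.
Output = -21 − 1 = -22 dBFS.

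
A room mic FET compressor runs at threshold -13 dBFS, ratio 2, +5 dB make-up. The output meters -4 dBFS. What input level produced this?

-5 dBFS

Stripping the +5 dB make-up gives -9 dBFS at the gain stage.
Post-compression overshoot = -9 − (-13) = 4 dB.
Undo the ratio: input overshoot = 4 × 2 = 8 dB, giving input = -5 dBFS.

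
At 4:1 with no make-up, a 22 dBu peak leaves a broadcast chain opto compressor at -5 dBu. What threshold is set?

-14 dBu

Gain reduction = 22 − (-5) = 27 dB; output overshoot = GR / (R − 1) = 27 / 3 = 9 dB.
Threshold = output − output overshoot = -5 − 9 = -14 dBu.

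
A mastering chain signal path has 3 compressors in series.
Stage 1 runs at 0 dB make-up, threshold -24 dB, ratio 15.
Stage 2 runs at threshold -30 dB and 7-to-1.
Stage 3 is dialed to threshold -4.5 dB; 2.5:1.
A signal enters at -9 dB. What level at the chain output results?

-29 dB

Stage 1: overshoot 15 dB → 15/15 = 1 dB → -23 dB.
Stage 2: -23 dB is 7 dB over -30 dB; at 7:1 that becomes 1 dB over, giving -29 dB.
Stage 3: below threshold (-29 ≤ -4.5); passes unchanged; output -29 dB.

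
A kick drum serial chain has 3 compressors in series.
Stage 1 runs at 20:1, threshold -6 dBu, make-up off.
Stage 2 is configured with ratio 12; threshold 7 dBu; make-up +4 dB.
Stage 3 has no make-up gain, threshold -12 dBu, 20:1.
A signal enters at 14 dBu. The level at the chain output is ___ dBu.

Stage 1: 14 dBu is 20 dB over -6 dBu; at 20:1 that becomes 1 dB over, giving -5 dBu.
Stage 2: below threshold (-5 ≤ 7); passes unchanged; make-up brings it to -1 dBu.
Stage 3: 11 dB above -12 dBu, reduced 20:1 to 0.55 dB above → -11.45 dBu.

-11.45 dBu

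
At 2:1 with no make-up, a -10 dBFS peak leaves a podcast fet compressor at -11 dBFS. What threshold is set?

Gain reduction = -10 − (-11) = 1 dB; output overshoot = GR / (R − 1) = 1 / 1 = 1 dB.
Threshold = output − output overshoot = -11 − 1 = -12 dBFS.

-12 dBFS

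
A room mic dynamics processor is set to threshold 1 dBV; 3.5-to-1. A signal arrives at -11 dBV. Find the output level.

-11 dBV is 12 dB below the 1 dBV threshold, so no gain reduction is applied.
Output = input = -11 dBV.

-11 dBV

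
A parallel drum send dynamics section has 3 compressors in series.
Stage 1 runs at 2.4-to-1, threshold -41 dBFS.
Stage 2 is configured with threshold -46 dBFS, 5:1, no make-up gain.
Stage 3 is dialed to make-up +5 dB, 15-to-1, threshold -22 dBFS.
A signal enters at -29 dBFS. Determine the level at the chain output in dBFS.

Stage 1: overshoot 12 dB → 12/2.4 = 5 dB → -36 dBFS.
Stage 2: -36 dBFS is 10 dB over -46 dBFS; at 5:1 that becomes 2 dB over, giving -44 dBFS.
Stage 3: below threshold (-44 ≤ -22); passes unchanged; make-up brings it to -39 dBFS.

-39 dBFS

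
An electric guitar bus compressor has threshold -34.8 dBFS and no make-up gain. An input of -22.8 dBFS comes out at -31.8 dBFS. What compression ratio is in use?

Input overshoot = -22.8 − (-34.8) = 12 dB; output overshoot = -31.8 − (-34.8) = 3 dB.
Ratio = 12 / 3 = 4.

4:1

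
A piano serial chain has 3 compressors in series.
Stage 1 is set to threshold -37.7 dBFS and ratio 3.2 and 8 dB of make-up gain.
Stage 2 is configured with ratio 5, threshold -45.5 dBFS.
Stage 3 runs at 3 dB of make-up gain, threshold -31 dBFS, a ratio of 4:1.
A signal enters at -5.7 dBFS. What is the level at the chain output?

Stage 1: 32 dB above -37.7 dBFS, reduced 3.2:1 to 10 dB above → -27.7 dBFS; +8 dB make-up → -19.7 dBFS.
Stage 2: -19.7 dBFS is 25.8 dB over -45.5 dBFS; at 5:1 that becomes 5.16 dB over, giving -40.34 dBFS.
Stage 3: -40.34 dBFS is at or below the -31 dBFS threshold — no compression; make-up brings it to -37.34 dBFS.

-37.34 dBFS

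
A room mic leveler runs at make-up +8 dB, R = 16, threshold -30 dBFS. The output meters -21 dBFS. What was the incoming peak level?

-14 dBFS

Before make-up, the level was -21 − 8 = -29 dBFS.
The compressed level sits -29 − (-30) = 1 dB over threshold.
Before 16:1 compression the overshoot was 1 × 16 = 16 dB, so input = -30 + 16 = -14 dBFS.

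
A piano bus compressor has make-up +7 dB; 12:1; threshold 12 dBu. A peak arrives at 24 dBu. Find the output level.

The input is 12 dB above the 12 dBu threshold.
12:1 compression reduces that to 12/12 = 1 dB over.
That puts the output at 13 dBu; make-up adds 7 dB, giving 20 dBu.

20 dBu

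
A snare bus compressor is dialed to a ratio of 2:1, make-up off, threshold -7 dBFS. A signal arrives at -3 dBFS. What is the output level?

Overshoot: -3 − (-7) = 4 dB.
At 2:1 the overshoot is divided by 2, leaving 2 dB above threshold.
That puts the output at -5 dBFS.

-5 dBFS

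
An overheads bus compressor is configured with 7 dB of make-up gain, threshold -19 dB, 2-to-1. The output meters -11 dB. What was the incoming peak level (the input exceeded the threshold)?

-17 dB

Stripping the +7 dB make-up gives -18 dB at the gain stage.
The compressed level sits -18 − (-19) = 1 dB over threshold.
Before 2:1 compression the overshoot was 1 × 2 = 2 dB, so input = -19 + 2 = -17 dB.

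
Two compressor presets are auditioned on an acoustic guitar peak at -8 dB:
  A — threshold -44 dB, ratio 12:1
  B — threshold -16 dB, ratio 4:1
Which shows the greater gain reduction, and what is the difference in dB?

A, by 27 dB

A: 36 dB over, compressed to 3 dB over, so 33 dB of GR.
B: 8 dB over, compressed to 2 dB over, so 6 dB of GR.
Difference: 27 dB in favour of A.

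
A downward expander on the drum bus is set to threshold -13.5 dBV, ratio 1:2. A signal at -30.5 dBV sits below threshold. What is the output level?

Undershoot = (-13.5) − (-30.5) = 17 dB.
At 1:2, that expands to 34 dB under threshold.
Output = -13.5 − 34 = -47.5 dBV.

-47.5 dBV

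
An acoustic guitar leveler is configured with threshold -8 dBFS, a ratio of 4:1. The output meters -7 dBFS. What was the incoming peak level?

-4 dBFS

The compressed level sits -7 − (-8) = 1 dB over threshold.
Before 4:1 compression the overshoot was 1 × 4 = 4 dB, so input = -8 + 4 = -4 dBFS.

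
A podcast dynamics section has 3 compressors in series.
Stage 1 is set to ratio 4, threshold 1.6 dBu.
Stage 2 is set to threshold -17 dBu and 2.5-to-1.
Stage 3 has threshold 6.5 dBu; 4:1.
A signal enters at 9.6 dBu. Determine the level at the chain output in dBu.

Stage 1: 9.6 dBu is 8 dB over 1.6 dBu; at 4:1 that becomes 2 dB over, giving 3.6 dBu.
Stage 2: 3.6 dBu is 20.6 dB over -17 dBu; at 2.5:1 that becomes 8.24 dB over, giving -8.76 dBu.
Stage 3: -8.76 dBu ≤ 6.5 dBu, so stage 3 doesn't engage; output -8.76 dBu.

-8.76 dBu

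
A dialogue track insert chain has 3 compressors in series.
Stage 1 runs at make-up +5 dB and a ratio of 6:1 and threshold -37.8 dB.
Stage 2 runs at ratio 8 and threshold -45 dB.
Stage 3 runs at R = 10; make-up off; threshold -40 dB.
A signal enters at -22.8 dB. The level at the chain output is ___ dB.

Stage 1: 15 dB above -37.8 dB, reduced 6:1 to 2.5 dB above → -35.3 dB; +5 dB make-up → -30.3 dB.
Stage 2: 14.7 dB above -45 dB, reduced 8:1 to 1.8375 dB above → -43.1625 dB.
Stage 3: below threshold (-43.1625 ≤ -40); passes unchanged; output -43.1625 dB.

-43.1625 dB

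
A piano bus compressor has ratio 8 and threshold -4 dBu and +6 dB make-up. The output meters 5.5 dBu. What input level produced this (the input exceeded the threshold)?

Before make-up, the level was 5.5 − 6 = -0.5 dBu.
That's 3.5 dB above the -4 dBu threshold.
Undo the ratio: input overshoot = 3.5 × 8 = 28 dB, giving input = 24 dBu.

24 dBu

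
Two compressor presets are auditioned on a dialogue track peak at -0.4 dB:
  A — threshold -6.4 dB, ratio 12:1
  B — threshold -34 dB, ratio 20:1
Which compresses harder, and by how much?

A: overshoot 6 dB → output overshoot 0.5 dB → GR 5.5 dB.
B: overshoot 33.6 dB → output overshoot 1.68 dB → GR 31.92 dB.
Difference: 26.42 dB in favour of B.

B, by 26.42 dB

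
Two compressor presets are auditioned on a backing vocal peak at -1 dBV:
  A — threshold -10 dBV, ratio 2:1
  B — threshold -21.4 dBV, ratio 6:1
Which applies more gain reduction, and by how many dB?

A: 9 dB over, compressed to 4.5 dB over, so 4.5 dB of GR.
B: 20.4 dB over, compressed to 3.4 dB over, so 17 dB of GR.
Difference: 12.5 dB in favour of B.

B, by 12.5 dB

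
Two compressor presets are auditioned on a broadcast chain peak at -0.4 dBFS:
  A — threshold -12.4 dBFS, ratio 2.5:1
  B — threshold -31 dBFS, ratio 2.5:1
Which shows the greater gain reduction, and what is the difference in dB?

B, by 11.16 dB

A: 12 dB over, compressed to 4.8 dB over, so 7.2 dB of GR.
B: 30.6 dB over, compressed to 12.24 dB over, so 18.36 dB of GR.
Difference: 11.16 dB in favour of B.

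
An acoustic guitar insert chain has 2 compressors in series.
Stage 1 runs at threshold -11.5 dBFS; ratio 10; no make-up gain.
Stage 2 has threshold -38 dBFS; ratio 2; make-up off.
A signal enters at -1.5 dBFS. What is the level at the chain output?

-24.25 dBFS

Stage 1: -1.5 dBFS is 10 dB over -11.5 dBFS; at 10:1 that becomes 1 dB over, giving -10.5 dBFS.
Stage 2: overshoot 27.5 dB → 27.5/2 = 13.75 dB → -24.25 dBFS.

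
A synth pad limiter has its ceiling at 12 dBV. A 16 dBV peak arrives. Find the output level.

At ∞:1, everything above 12 dBV is held at the ceiling.

12 dBV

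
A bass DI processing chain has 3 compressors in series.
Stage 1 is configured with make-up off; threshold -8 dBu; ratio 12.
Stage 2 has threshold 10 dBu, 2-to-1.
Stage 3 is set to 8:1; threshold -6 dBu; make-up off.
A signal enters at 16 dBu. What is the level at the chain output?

-6 dBu

Stage 1: 16 dBu is 24 dB over -8 dBu; at 12:1 that becomes 2 dB over, giving -6 dBu.
Stage 2: -6 dBu ≤ 10 dBu, so stage 2 doesn't engage; output -6 dBu.
Stage 3: -6 dBu ≤ -6 dBu, so stage 3 doesn't engage; output -6 dBu.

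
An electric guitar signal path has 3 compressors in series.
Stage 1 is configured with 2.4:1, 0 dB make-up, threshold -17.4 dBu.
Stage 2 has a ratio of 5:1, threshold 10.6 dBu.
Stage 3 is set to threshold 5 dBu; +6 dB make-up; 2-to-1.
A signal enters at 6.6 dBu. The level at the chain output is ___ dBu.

Stage 1: overshoot 24 dB → 24/2.4 = 10 dB → -7.4 dBu.
Stage 2: -7.4 dBu is at or below the 10.6 dBu threshold — no compression; output -7.4 dBu.
Stage 3: -7.4 dBu ≤ 5 dBu, so stage 3 doesn't engage; make-up brings it to -1.4 dBu.

-1.4 dBu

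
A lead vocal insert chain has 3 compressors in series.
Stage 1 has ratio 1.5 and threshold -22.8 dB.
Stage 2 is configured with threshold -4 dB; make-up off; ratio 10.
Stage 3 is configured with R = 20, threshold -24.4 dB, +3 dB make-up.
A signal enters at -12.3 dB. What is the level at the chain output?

-20.97 dB

Stage 1: 10.5 dB above -22.8 dB, reduced 1.5:1 to 7 dB above → -15.8 dB.
Stage 2: -15.8 dB ≤ -4 dB, so stage 2 doesn't engage; output -15.8 dB.
Stage 3: overshoot 8.6 dB → 8.6/20 = 0.43 dB → -23.97 dB; +3 dB make-up → -20.97 dB.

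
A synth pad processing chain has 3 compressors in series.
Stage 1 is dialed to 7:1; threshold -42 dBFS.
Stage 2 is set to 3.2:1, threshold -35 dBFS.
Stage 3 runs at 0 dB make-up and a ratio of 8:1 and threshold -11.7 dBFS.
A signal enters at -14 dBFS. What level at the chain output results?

Stage 1: 28 dB above -42 dBFS, reduced 7:1 to 4 dB above → -38 dBFS.
Stage 2: -38 dBFS is at or below the -35 dBFS threshold — no compression; output -38 dBFS.
Stage 3: -38 dBFS is at or below the -11.7 dBFS threshold — no compression; output -38 dBFS.

-38 dBFS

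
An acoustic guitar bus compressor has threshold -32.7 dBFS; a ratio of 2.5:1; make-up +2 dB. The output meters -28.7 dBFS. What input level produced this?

Stripping the +2 dB make-up gives -30.7 dBFS at the gain stage.
Post-compression overshoot = -30.7 − (-32.7) = 2 dB.
Undo the ratio: input overshoot = 2 × 2.5 = 5 dB, giving input = -27.7 dBFS.

-27.7 dBFS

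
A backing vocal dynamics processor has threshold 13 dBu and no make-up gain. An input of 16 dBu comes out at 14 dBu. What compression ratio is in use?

3:1

Input overshoot = 16 − 13 = 3 dB; output overshoot = 14 − 13 = 1 dB.
Ratio = 3 / 1 = 3.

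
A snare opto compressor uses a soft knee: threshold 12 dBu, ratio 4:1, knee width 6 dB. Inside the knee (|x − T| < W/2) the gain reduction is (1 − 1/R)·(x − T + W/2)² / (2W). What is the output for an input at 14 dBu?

12.4375 dBu

x − T + W/2 = 14 − 12 + 3 = 5.
GR = (1 − 1/4) × 5² / 12 = 0.75 × 25 / 12 = 1.5625 dB.
Output = 14 − 1.5625 = 12.4375 dBu.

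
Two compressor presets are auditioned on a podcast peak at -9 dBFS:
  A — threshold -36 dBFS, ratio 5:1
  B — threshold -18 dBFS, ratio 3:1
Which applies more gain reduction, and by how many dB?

A, by 15.6 dB

A: GR = 27 − 27/5 = 21.6 dB.
B: GR = 9 − 9/3 = 6 dB.
A reduces 15.6 dB more.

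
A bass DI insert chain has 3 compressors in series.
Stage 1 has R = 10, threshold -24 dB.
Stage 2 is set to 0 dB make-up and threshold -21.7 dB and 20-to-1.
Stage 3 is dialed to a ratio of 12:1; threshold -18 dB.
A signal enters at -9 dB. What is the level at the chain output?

-22.5 dB

Stage 1: overshoot 15 dB → 15/10 = 1.5 dB → -22.5 dB.
Stage 2: -22.5 dB ≤ -21.7 dB, so stage 2 doesn't engage; output -22.5 dB.
Stage 3: -22.5 dB ≤ -18 dB, so stage 3 doesn't engage; output -22.5 dB.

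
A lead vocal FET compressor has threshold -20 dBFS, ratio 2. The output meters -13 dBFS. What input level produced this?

That's 7 dB above the -20 dBFS threshold.
Undo the ratio: input overshoot = 7 × 2 = 14 dB, giving input = -6 dBFS.

-6 dBFS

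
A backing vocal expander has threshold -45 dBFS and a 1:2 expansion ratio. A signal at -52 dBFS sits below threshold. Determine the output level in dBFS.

-59 dBFS

Below threshold, a 1:2 expander applies gain = (2−1)×(T − x) of attenuation.
(2−1) × 7 = 7 dB, so output = -52 − 7 = -59 dBFS.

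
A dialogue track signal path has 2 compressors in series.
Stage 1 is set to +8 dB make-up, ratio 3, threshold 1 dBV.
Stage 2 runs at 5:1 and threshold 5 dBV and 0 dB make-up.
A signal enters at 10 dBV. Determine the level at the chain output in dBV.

Stage 1: 9 dB above 1 dBV, reduced 3:1 to 3 dB above → 4 dBV; +8 dB make-up → 12 dBV.
Stage 2: overshoot 7 dB → 7/5 = 1.4 dB → 6.4 dBV.

6.4 dBV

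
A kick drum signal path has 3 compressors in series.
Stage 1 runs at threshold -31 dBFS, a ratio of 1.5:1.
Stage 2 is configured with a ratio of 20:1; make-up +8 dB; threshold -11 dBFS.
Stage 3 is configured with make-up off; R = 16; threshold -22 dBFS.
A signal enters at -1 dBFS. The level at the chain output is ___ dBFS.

Stage 1: -1 dBFS is 30 dB over -31 dBFS; at 1.5:1 that becomes 20 dB over, giving -11 dBFS.
Stage 2: below threshold (-11 ≤ -11); passes unchanged; make-up brings it to -3 dBFS.
Stage 3: 19 dB above -22 dBFS, reduced 16:1 to 1.1875 dB above → -20.8125 dBFS.

-20.8125 dBFS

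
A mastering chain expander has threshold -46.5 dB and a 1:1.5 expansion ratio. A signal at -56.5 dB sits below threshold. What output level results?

-61.5 dB

The input is 10 dB below the -46.5 dB threshold.
A 1:1.5 expander multiplies undershoot by 1.5: 10 × 1.5 = 15 dB below threshold.
Output = -46.5 − 15 = -61.5 dB.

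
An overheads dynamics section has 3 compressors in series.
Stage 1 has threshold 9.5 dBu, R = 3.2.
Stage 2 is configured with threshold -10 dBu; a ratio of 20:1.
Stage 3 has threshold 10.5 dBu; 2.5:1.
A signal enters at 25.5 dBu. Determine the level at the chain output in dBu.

-8.775 dBu

Stage 1: overshoot 16 dB → 16/3.2 = 5 dB → 14.5 dBu.
Stage 2: overshoot 24.5 dB → 24.5/20 = 1.225 dB → -8.775 dBu.
Stage 3: -8.775 dBu is at or below the 10.5 dBu threshold — no compression; output -8.775 dBu.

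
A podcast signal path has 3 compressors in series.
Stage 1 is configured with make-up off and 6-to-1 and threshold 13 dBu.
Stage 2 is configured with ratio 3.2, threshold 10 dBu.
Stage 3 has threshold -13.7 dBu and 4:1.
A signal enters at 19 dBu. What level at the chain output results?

Stage 1: 6 dB above 13 dBu, reduced 6:1 to 1 dB above → 14 dBu.
Stage 2: 4 dB above 10 dBu, reduced 3.2:1 to 1.25 dB above → 11.25 dBu.
Stage 3: 24.95 dB above -13.7 dBu, reduced 4:1 to 6.2375 dB above → -7.4625 dBu.

-7.4625 dBu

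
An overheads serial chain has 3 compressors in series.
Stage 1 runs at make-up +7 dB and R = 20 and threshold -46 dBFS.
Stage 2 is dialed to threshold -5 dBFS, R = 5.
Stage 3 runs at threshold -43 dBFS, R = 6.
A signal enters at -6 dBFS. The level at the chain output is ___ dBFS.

-42 dBFS

Stage 1: 40 dB above -46 dBFS, reduced 20:1 to 2 dB above → -44 dBFS; +7 dB make-up → -37 dBFS.
Stage 2: below threshold (-37 ≤ -5); passes unchanged; output -37 dBFS.
Stage 3: overshoot 6 dB → 6/6 = 1 dB → -42 dBFS.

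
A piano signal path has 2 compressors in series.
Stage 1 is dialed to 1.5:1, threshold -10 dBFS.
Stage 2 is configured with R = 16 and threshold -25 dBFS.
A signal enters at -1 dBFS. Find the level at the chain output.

-23.6875 dBFS

Stage 1: overshoot 9 dB → 9/1.5 = 6 dB → -4 dBFS.
Stage 2: -4 dBFS is 21 dB over -25 dBFS; at 16:1 that becomes 1.3125 dB over, giving -23.6875 dBFS.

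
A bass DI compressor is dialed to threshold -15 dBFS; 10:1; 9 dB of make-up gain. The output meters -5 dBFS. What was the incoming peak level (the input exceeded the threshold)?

Remove make-up: -5 − 9 = -14 dBFS.
That's 1 dB above the -15 dBFS threshold.
Input overshoot = R × output overshoot = 10 dB → input = -15 + 10 = -5 dBFS.

-5 dBFS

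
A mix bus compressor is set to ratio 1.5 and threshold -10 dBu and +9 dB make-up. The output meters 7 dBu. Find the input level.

Remove make-up: 7 − 9 = -2 dBu.
That's 8 dB above the -10 dBu threshold.
Input overshoot = R × output overshoot = 12 dB → input = -10 + 12 = 2 dBu.

2 dBu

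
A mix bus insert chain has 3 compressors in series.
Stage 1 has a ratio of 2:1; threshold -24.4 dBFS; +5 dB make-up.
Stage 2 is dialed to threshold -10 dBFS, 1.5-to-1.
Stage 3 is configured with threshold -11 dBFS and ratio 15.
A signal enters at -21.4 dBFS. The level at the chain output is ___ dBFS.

Stage 1: overshoot 3 dB → 3/2 = 1.5 dB → -22.9 dBFS; +5 dB make-up → -17.9 dBFS.
Stage 2: -17.9 dBFS is at or below the -10 dBFS threshold — no compression; output -17.9 dBFS.
Stage 3: -17.9 dBFS ≤ -11 dBFS, so stage 3 doesn't engage; output -17.9 dBFS.

-17.9 dBFS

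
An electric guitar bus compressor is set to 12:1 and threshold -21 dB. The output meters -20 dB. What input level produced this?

-9 dB

Post-compression overshoot = -20 − (-21) = 1 dB.
Before 12:1 compression the overshoot was 1 × 12 = 12 dB, so input = -21 + 12 = -9 dB.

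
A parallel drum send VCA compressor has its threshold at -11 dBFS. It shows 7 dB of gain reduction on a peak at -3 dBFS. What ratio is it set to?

8:1

Input overshoot = -3 − (-11) = 8 dB.
Output overshoot = 8 − 7 = 1 dB.
Ratio = input overshoot / output overshoot = 8 / 1 = 8.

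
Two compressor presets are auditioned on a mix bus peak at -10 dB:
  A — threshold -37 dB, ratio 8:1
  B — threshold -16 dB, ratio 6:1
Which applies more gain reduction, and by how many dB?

A, by 18.625 dB

A: overshoot 27 dB → output overshoot 3.375 dB → GR 23.625 dB.
B: overshoot 6 dB → output overshoot 1 dB → GR 5 dB.
A applies 18.625 dB more gain reduction.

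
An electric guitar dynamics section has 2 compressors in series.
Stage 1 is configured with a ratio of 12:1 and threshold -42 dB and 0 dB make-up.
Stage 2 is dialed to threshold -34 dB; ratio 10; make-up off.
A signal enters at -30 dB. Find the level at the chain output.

Stage 1: -30 dB is 12 dB over -42 dB; at 12:1 that becomes 1 dB over, giving -41 dB.
Stage 2: -41 dB is at or below the -34 dB threshold — no compression; output -41 dB.

-41 dB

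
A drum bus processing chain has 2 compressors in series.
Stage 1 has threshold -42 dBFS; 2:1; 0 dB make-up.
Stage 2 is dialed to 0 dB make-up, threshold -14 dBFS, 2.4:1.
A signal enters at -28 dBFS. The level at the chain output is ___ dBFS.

-35 dBFS

Stage 1: -28 dBFS is 14 dB over -42 dBFS; at 2:1 that becomes 7 dB over, giving -35 dBFS.
Stage 2: -35 dBFS ≤ -14 dBFS, so stage 2 doesn't engage; output -35 dBFS.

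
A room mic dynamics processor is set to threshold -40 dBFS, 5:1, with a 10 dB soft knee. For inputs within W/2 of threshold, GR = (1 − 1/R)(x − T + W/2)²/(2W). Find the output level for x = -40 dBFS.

x − T + W/2 = -40 − (-40) + 5 = 5.
GR = (1 − 1/5) × 5² / 20 = 0.8 × 25 / 20 = 1 dB.
Output = -40 − 1 = -41 dBFS.

-41 dBFS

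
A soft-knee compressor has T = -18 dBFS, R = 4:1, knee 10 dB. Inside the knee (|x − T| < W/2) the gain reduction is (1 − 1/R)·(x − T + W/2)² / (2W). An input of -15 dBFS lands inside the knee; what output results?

x − T + W/2 = -15 − (-18) + 5 = 8.
GR = (1 − 1/4) × 8² / 20 = 0.75 × 64 / 20 = 2.4 dB.
Output = -15 − 2.4 = -17.4 dBFS.

-17.4 dBFS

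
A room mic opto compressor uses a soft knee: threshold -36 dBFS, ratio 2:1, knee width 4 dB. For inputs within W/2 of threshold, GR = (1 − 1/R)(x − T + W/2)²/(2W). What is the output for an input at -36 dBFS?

-36.25 dBFS

x − T + W/2 = -36 − (-36) + 2 = 2.
GR = (1 − 1/2) × 2² / 8 = 0.5 × 4 / 8 = 0.25 dB.
Output = -36 − 0.25 = -36.25 dBFS.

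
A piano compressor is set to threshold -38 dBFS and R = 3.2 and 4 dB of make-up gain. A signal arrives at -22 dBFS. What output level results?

-29 dBFS

-22 dBFS sits 16 dB over threshold.
The 16 dB excess becomes 5 dB after 3.2:1 reduction.
Output = -38 + 5 = -33 dBFS; make-up adds 4 dB, giving -29 dBFS.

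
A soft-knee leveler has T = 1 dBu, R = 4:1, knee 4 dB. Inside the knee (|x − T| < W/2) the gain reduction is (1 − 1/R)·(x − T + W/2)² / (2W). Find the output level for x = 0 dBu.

-0.09375 dBu

x − T + W/2 = 0 − 1 + 2 = 1.
GR = (1 − 1/4) × 1² / 8 = 0.75 × 1 / 8 = 0.09375 dB.
Output = 0 − 0.09375 = -0.09375 dBu.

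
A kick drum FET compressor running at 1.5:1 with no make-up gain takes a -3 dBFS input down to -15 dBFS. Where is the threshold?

-39 dBFS

Gain reduction = -3 − (-15) = 12 dB; output overshoot = GR / (R − 1) = 12 / 0.5 = 24 dB.
Threshold = output − output overshoot = -15 − 24 = -39 dBFS.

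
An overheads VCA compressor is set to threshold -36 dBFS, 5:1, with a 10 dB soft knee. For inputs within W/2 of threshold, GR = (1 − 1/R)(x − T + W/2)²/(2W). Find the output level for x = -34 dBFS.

-35.96 dBFS

x − T + W/2 = -34 − (-36) + 5 = 7.
GR = (1 − 1/5) × 7² / 20 = 0.8 × 49 / 20 = 1.96 dB.
Output = -34 − 1.96 = -35.96 dBFS.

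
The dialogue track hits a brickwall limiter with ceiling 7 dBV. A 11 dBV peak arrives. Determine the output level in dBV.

At ∞:1, everything above 7 dBV is held at the ceiling.

7 dBV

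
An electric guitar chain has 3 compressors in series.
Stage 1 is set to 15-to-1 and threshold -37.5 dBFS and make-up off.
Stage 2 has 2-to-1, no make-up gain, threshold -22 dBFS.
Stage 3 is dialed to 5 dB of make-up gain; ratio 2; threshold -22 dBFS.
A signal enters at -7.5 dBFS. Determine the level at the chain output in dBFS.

Stage 1: overshoot 30 dB → 30/15 = 2 dB → -35.5 dBFS.
Stage 2: -35.5 dBFS ≤ -22 dBFS, so stage 2 doesn't engage; output -35.5 dBFS.
Stage 3: -35.5 dBFS is at or below the -22 dBFS threshold — no compression; make-up brings it to -30.5 dBFS.

-30.5 dBFS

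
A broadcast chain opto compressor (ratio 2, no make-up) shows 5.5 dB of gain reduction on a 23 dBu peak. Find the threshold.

Gain reduction = 23 − 17.5 = 5.5 dB; output overshoot = GR / (R − 1) = 5.5 / 1 = 5.5 dB.
Threshold = output − output overshoot = 17.5 − 5.5 = 12 dBu.

12 dBu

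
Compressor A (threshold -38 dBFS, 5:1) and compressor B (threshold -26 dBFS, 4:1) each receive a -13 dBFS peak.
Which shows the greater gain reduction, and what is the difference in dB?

A: overshoot 25 dB → output overshoot 5 dB → GR 20 dB.
B: overshoot 13 dB → output overshoot 3.25 dB → GR 9.75 dB.
Difference: 10.25 dB in favour of A.

A, by 10.25 dB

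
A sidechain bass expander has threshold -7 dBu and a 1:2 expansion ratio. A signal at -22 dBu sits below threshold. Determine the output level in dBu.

-37 dBu

Below threshold, a 1:2 expander applies gain = (2−1)×(T − x) of attenuation.
(2−1) × 15 = 15 dB, so output = -22 − 15 = -37 dBu.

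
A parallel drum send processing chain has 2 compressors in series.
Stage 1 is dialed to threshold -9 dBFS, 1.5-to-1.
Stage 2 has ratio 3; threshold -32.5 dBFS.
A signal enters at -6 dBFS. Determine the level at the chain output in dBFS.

Stage 1: overshoot 3 dB → 3/1.5 = 2 dB → -7 dBFS.
Stage 2: overshoot 25.5 dB → 25.5/3 = 8.5 dB → -24 dBFS.

-24 dBFS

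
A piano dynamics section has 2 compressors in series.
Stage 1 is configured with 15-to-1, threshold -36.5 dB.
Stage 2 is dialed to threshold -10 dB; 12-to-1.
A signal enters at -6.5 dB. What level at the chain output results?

-34.5 dB

Stage 1: -6.5 dB is 30 dB over -36.5 dB; at 15:1 that becomes 2 dB over, giving -34.5 dB.
Stage 2: below threshold (-34.5 ≤ -10); passes unchanged; output -34.5 dB.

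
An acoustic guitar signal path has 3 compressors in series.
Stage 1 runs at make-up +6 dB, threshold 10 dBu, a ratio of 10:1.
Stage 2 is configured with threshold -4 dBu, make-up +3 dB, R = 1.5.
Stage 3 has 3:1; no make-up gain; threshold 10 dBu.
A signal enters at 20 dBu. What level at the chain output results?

Stage 1: 20 dBu is 10 dB over 10 dBu; at 10:1 that becomes 1 dB over, giving 11 dBu; +6 dB make-up → 17 dBu.
Stage 2: 21 dB above -4 dBu, reduced 1.5:1 to 14 dB above → 10 dBu; +3 dB make-up → 13 dBu.
Stage 3: 3 dB above 10 dBu, reduced 3:1 to 1 dB above → 11 dBu.

11 dBu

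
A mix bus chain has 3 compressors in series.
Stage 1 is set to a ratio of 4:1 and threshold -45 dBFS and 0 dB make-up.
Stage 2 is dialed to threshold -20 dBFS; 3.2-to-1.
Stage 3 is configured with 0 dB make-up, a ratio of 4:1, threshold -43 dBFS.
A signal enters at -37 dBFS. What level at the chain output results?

-43 dBFS

Stage 1: -37 dBFS is 8 dB over -45 dBFS; at 4:1 that becomes 2 dB over, giving -43 dBFS.
Stage 2: -43 dBFS is at or below the -20 dBFS threshold — no compression; output -43 dBFS.
Stage 3: -43 dBFS is at or below the -43 dBFS threshold — no compression; output -43 dBFS.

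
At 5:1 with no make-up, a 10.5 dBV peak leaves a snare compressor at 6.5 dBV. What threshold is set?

5.5 dBV

Gain reduction = 10.5 − 6.5 = 4 dB; output overshoot = GR / (R − 1) = 4 / 4 = 1 dB.
Threshold = output − output overshoot = 6.5 − 1 = 5.5 dBV.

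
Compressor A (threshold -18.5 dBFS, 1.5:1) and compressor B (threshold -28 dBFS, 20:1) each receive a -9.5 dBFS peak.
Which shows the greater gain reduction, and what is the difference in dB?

B, by 14.575 dB

A: GR = 9 − 9/1.5 = 3 dB.
B: GR = 18.5 − 18.5/20 = 17.575 dB.
B reduces 14.575 dB more.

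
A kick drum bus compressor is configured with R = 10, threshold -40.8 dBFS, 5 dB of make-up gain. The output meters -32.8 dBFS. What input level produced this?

Remove make-up: -32.8 − 5 = -37.8 dBFS.
Post-compression overshoot = -37.8 − (-40.8) = 3 dB.
Undo the ratio: input overshoot = 3 × 10 = 30 dB, giving input = -10.8 dBFS.

-10.8 dBFS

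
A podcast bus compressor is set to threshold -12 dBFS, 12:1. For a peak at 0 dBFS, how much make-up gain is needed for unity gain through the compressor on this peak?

11 dB

The peak compresses to -12 + 12/12 = -11 dBFS.
To reach 0 dBFS requires 0 − (-11) = 11 dB of make-up.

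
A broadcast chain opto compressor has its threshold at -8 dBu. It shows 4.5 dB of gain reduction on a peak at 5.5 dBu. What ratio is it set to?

Input overshoot = 5.5 − (-8) = 13.5 dB.
Output overshoot = 13.5 − 4.5 = 9 dB.
Ratio = input overshoot / output overshoot = 13.5 / 9 = 1.5.

1.5:1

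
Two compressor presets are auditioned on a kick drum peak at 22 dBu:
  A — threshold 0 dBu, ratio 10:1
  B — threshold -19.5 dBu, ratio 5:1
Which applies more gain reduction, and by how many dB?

A: GR = 22 − 22/10 = 19.8 dB.
B: GR = 41.5 − 41.5/5 = 33.2 dB.
B applies 13.4 dB more gain reduction.

B, by 13.4 dB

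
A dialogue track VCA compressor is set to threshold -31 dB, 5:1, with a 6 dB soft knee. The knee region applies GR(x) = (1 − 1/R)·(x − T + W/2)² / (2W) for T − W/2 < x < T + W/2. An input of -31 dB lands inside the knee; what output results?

x − T + W/2 = -31 − (-31) + 3 = 3.
GR = (1 − 1/5) × 3² / 12 = 0.8 × 9 / 12 = 0.6 dB.
Output = -31 − 0.6 = -31.6 dB.

-31.6 dB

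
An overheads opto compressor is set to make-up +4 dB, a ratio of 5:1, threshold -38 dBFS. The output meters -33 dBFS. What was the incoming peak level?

-33 dBFS

Remove make-up: -33 − 4 = -37 dBFS.
Post-compression overshoot = -37 − (-38) = 1 dB.
Undo the ratio: input overshoot = 1 × 5 = 5 dB, giving input = -33 dBFS.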